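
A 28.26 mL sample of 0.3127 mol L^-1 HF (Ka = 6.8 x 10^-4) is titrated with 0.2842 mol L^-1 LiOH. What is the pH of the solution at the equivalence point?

n(HF) = 0.3127 x 0.02826 = 0.008837 mol; V(LiOH) at equivalence = 0.008837/0.2842 = 0.03109 L.
At equivalence all the acid is converted to F-; total volume = 0.02826 + 0.03109 = 0.05935 L, so [F-] = 0.008837/0.05935 = 0.1489 M.
Kb = Kw/Ka = 1.0e-14 / 6.8 x 10^-4 = 1.47e-11.
[OH^-] = sqrt(Kb x [F-]) = sqrt(1.47e-11 x 0.1489) = 1.48e-6 M.
pOH = 5.83, so pH = 14.00 - 5.83 = 8.17.

8.17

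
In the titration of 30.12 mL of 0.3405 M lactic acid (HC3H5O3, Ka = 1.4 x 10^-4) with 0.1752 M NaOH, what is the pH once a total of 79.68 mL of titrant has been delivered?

12.53

n(acid) = 0.3405 x 0.03012 = 0.01026 mol; n(NaOH) added = 0.1752 x 0.07968 = 0.01396 mol.
Base is in excess by 0.01396 - 0.01026 = 0.003704 mol in a total volume of 0.1098 L.
[OH^-] = 0.003704/0.1098 = 0.03373 M, so pOH = 1.47 and pH = 14.00 - 1.47 = 12.53.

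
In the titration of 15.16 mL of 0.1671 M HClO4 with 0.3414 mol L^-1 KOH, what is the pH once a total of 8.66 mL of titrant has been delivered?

n(acid) = 0.1671 x 0.01516 = 0.002533 mol; n(KOH) added = 0.3414 x 0.008660 = 0.002957 mol.
Base is in excess by 0.002957 - 0.002533 = 0.0004233 mol in a total volume of 0.02382 L.
[OH^-] = 0.0004233/0.02382 = 0.01777 M, so pOH = 1.75 and pH = 14.00 - 1.75 = 12.25.

12.25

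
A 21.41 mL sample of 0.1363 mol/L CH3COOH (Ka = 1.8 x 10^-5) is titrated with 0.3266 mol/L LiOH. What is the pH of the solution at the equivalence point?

8.86

n(CH3COOH) = 0.1363 x 0.02141 = 0.002918 mol; V(LiOH) at equivalence = 0.002918/0.3266 = 0.008935 L.
At equivalence all the acid is converted to CH3COO-; total volume = 0.02141 + 0.008935 = 0.03035 L, so [CH3COO-] = 0.002918/0.03035 = 0.09617 M.
Kb = Kw/Ka = 1.0e-14 / 1.8 x 10^-5 = 5.56e-10.
[OH^-] = sqrt(Kb x [CH3COO-]) = sqrt(5.56e-10 x 0.09617) = 7.31e-6 M.
pOH = 5.14, so pH = 14.00 - 5.14 = 8.86.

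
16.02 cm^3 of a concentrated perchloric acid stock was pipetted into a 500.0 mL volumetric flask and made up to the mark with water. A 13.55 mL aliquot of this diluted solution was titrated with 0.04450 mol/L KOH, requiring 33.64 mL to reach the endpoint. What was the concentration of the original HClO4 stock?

3.45 M

n(KOH) = 0.04450 x 0.03364 = 0.001497 mol.
n(HClO4) in the aliquot = 0.001497 mol.
[diluted HClO4] = 0.001497 / 0.01355 = 0.1105 M.
Dilution factor = 500.0/16.02 = 31.21, so [stock] = 0.1105 x 31.21 = 3.45 M.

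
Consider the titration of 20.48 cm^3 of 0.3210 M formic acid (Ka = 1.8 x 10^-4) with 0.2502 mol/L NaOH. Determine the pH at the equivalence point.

8.45

n(HCOOH) = 0.3210 x 0.02048 = 0.006574 mol; V(NaOH) at equivalence = 0.006574/0.2502 = 0.02628 L.
At equivalence all the acid is converted to HCOO-; total volume = 0.02048 + 0.02628 = 0.04676 L, so [HCOO-] = 0.006574/0.04676 = 0.1406 M.
Kb = Kw/Ka = 1.0e-14 / 1.8 x 10^-4 = 5.56e-11.
[OH^-] = sqrt(Kb x [HCOO-]) = sqrt(5.56e-11 x 0.1406) = 2.79e-6 M.
pOH = 5.55, so pH = 14.00 - 5.55 = 8.45.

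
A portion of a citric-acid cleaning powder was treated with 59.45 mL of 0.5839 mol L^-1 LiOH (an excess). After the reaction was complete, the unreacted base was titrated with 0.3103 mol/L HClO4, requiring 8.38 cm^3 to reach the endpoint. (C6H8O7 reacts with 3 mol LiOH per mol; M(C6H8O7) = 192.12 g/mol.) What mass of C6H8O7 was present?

Total n(LiOH) added = 0.5839 x 0.05945 = 0.03471 mol.
n(HClO4) used = 0.3103 x 0.008380 = 0.002600 mol, which equals the excess n(LiOH).
So n(LiOH) consumed by the sample = 0.03471 - 0.002600 = 0.03211 mol.
n(C6H8O7) = 0.03211 / 3 = 0.01070 mol.
mass = 0.01070 mol x 192.12 g/mol = 2.06 g.

2.06 g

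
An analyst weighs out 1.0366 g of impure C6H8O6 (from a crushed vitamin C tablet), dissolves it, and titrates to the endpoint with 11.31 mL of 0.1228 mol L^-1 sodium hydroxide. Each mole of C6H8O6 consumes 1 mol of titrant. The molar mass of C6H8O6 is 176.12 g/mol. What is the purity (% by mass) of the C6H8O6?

n(NaOH) = 0.1228 x 0.01131 = 0.001389 mol.
n(C6H8O6) = 0.001389 / 1 = 0.001389 mol.
mass of C6H8O6 = 0.001389 x 176.12 = 0.2446 g.
% purity = 0.2446 / 1.0366 x 100 = 23.6%.

23.6%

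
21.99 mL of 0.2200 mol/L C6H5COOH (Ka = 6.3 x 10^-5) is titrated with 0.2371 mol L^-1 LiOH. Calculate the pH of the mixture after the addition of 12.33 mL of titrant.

4.38

Initial n(C6H5COOH) = 0.2200 x 0.02199 = 0.004838 mol.
n(LiOH) added = 0.2371 x 0.01233 = 0.002923 mol, converting that many moles of C6H5COOH to C6H5COO-.
Remaining n(C6H5COOH) = 0.001914 mol; n(C6H5COO-) = 0.002923 mol.
By Henderson-Hasselbalch, pH = pKa + log([A^-]/[HA]) = 4.20 + log(0.002923/0.001914) = 4.20 + (+0.18) = 4.38.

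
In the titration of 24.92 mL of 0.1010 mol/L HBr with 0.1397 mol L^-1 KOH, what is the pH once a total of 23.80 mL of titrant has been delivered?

n(acid) = 0.1010 x 0.02492 = 0.002517 mol; n(KOH) added = 0.1397 x 0.02380 = 0.003325 mol.
Base is in excess by 0.003325 - 0.002517 = 0.0008079 mol in a total volume of 0.04872 L.
[OH^-] = 0.0008079/0.04872 = 0.01658 M, so pOH = 1.78 and pH = 14.00 - 1.78 = 12.22.

12.22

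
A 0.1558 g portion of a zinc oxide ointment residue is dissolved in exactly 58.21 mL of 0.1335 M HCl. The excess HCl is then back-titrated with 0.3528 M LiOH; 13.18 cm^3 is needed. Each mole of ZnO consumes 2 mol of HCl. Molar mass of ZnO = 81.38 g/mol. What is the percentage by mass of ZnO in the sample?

Total n(HCl) added = 0.1335 x 0.05821 = 0.007771 mol.
n(LiOH) used = 0.3528 x 0.01318 = 0.004650 mol, which equals the excess n(HCl).
So n(HCl) consumed by the sample = 0.007771 - 0.004650 = 0.003121 mol.
n(ZnO) = 0.003121 / 2 = 0.001561 mol.
mass ZnO = 0.001561 x 81.38 = 0.1270 g, so %ZnO = 0.1270/0.1558 x 100 = 81.5%.

81.5%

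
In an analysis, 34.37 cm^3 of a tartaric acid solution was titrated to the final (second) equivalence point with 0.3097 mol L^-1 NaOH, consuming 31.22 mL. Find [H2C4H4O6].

0.141 M

n(NaOH) = 0.3097 x 0.03122 = 0.009669 mol.
At the final (second) equivalence point, 2 mol OH^- react per mol H2C4H4O6, so n(H2C4H4O6) = 0.009669 / 2 = 0.004834 mol.
[H2C4H4O6] = 0.004834 / 0.03437 L = 0.141 M.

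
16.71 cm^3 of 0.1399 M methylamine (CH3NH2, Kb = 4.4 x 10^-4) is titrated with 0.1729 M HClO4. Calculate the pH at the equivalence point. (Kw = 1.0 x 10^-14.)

5.88

n(CH3NH2) = 0.1399 x 0.01671 = 0.002338 mol; V(HClO4) at equivalence = 0.002338/0.1729 = 0.01352 L.
At equivalence the base is fully converted to CH3NH3+; total volume = 0.03023 L, so [CH3NH3+] = 0.002338/0.03023 = 0.07733 M.
Ka(CH3NH3+) = Kw/Kb = 1.0e-14 / 4.4 x 10^-4 = 2.27e-11.
[H^+] = sqrt(Ka x [CH3NH3+]) = sqrt(2.27e-11 x 0.07733) = 1.33e-6 M.
pH = -log(1.33e-6) = 5.88.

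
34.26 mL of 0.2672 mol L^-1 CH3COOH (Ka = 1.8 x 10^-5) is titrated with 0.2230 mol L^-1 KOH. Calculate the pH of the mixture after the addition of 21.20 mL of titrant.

Initial n(CH3COOH) = 0.2672 x 0.03426 = 0.009154 mol.
n(KOH) added = 0.2230 x 0.02120 = 0.004728 mol, converting that many moles of CH3COOH to CH3COO-.
Remaining n(CH3COOH) = 0.004427 mol; n(CH3COO-) = 0.004728 mol.
By Henderson-Hasselbalch, pH = pKa + log([A^-]/[HA]) = 4.74 + log(0.004728/0.004427) = 4.74 + (+0.03) = 4.77.

4.77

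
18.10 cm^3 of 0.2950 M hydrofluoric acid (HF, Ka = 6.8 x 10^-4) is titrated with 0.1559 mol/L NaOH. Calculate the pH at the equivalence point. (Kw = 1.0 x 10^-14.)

n(HF) = 0.2950 x 0.01810 = 0.005340 mol; V(NaOH) at equivalence = 0.005340/0.1559 = 0.03425 L.
At equivalence all the acid is converted to F-; total volume = 0.01810 + 0.03425 = 0.05235 L, so [F-] = 0.005340/0.05235 = 0.1020 M.
Kb = Kw/Ka = 1.0e-14 / 6.8 x 10^-4 = 1.47e-11.
[OH^-] = sqrt(Kb x [F-]) = sqrt(1.47e-11 x 0.1020) = 1.22e-6 M.
pOH = 5.91, so pH = 14.00 - 5.91 = 8.09.

8.09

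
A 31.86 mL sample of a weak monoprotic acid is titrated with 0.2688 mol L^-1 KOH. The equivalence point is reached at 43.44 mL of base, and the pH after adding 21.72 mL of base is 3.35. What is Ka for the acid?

21.72 mL is half of the equivalence volume, so this is the half-equivalence point where [HA] = [A^-].
At half-equivalence pH = pKa, so pKa = 3.35.
Ka = 10^(-3.35) = 4.5 x 10^-4.

4.5 x 10^-4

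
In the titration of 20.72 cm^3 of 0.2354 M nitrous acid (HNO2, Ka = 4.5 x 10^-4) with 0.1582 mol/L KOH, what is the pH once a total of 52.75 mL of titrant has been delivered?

n(acid) = 0.2354 x 0.02072 = 0.004877 mol; n(KOH) added = 0.1582 x 0.05275 = 0.008345 mol.
Base is in excess by 0.008345 - 0.004877 = 0.003468 mol in a total volume of 0.07347 L.
[OH^-] = 0.003468/0.07347 = 0.04720 M, so pOH = 1.33 and pH = 14.00 - 1.33 = 12.67.

12.67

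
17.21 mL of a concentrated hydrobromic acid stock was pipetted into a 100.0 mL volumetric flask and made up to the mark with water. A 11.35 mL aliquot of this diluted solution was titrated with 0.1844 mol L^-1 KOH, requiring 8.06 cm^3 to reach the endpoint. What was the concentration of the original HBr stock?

0.761 M

n(KOH) = 0.1844 x 0.008060 = 0.001486 mol.
n(HBr) in the aliquot = 0.001486 mol.
[diluted HBr] = 0.001486 / 0.01135 = 0.1309 M.
Dilution factor = 100.0/17.21 = 5.811, so [stock] = 0.1309 x 5.811 = 0.761 M.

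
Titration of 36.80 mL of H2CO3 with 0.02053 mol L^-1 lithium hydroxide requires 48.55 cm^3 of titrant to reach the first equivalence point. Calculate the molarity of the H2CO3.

n(LiOH) = 0.02053 x 0.04855 = 0.0009967 mol.
At the first equivalence point, 1 mol OH^- react per mol H2CO3, so n(H2CO3) = 0.0009967 / 1 = 0.0009967 mol.
[H2CO3] = 0.0009967 / 0.03680 L = 0.0271 M.

0.0271 M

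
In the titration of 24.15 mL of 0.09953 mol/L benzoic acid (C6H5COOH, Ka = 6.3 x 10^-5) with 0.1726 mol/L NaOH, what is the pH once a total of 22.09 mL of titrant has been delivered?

12.48

n(acid) = 0.09953 x 0.02415 = 0.002404 mol; n(NaOH) added = 0.1726 x 0.02209 = 0.003813 mol.
Base is in excess by 0.003813 - 0.002404 = 0.001409 mol in a total volume of 0.04624 L.
[OH^-] = 0.001409/0.04624 = 0.03047 M, so pOH = 1.52 and pH = 14.00 - 1.52 = 12.48.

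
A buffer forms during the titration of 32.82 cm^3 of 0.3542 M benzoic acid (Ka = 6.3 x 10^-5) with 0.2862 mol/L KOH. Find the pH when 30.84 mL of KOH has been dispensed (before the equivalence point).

Initial n(C6H5COOH) = 0.3542 x 0.03282 = 0.01162 mol.
n(KOH) added = 0.2862 x 0.03084 = 0.008826 mol, converting that many moles of C6H5COOH to C6H5COO-.
Remaining n(C6H5COOH) = 0.002798 mol; n(C6H5COO-) = 0.008826 mol.
By Henderson-Hasselbalch, pH = pKa + log([A^-]/[HA]) = 4.20 + log(0.008826/0.002798) = 4.20 + (+0.50) = 4.70.

4.70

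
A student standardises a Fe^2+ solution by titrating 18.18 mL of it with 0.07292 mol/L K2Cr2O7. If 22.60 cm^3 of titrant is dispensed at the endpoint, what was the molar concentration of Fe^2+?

n(K2Cr2O7) = 0.07292 x 0.02260 = 0.001648 mol.
From the balanced equation, 1 mol K2Cr2O7 reacts with 6 mol Fe^2+, so n(Fe^2+) = 0.001648 x 6/1 = 0.009888 mol.
[Fe^2+] = 0.009888 / 0.01818 L = 0.544 M.

0.544 M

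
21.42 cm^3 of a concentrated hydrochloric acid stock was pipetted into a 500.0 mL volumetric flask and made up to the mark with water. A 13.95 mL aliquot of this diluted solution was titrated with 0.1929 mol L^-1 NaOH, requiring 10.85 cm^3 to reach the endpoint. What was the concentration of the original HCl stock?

n(NaOH) = 0.1929 x 0.01085 = 0.002093 mol.
n(HCl) in the aliquot = 0.002093 mol.
[diluted HCl] = 0.002093 / 0.01395 = 0.1500 M.
Dilution factor = 500.0/21.42 = 23.34, so [stock] = 0.1500 x 23.34 = 3.50 M.

3.50 M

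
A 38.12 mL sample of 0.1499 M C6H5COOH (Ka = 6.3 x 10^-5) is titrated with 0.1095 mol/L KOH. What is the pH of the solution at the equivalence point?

n(C6H5COOH) = 0.1499 x 0.03812 = 0.005714 mol; V(KOH) at equivalence = 0.005714/0.1095 = 0.05218 L.
At equivalence all the acid is converted to C6H5COO-; total volume = 0.03812 + 0.05218 = 0.09030 L, so [C6H5COO-] = 0.005714/0.09030 = 0.06328 M.
Kb = Kw/Ka = 1.0e-14 / 6.3 x 10^-5 = 1.59e-10.
[OH^-] = sqrt(Kb x [C6H5COO-]) = sqrt(1.59e-10 x 0.06328) = 3.17e-6 M.
pOH = 5.50, so pH = 14.00 - 5.50 = 8.50.

8.50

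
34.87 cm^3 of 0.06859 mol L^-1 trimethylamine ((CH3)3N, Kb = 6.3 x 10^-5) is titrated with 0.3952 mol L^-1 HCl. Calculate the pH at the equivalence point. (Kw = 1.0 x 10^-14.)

n((CH3)3N) = 0.06859 x 0.03487 = 0.002392 mol; V(HCl) at equivalence = 0.002392/0.3952 = 0.006052 L.
At equivalence the base is fully converted to (CH3)3NH+; total volume = 0.04092 L, so [(CH3)3NH+] = 0.002392/0.04092 = 0.05845 M.
Ka((CH3)3NH+) = Kw/Kb = 1.0e-14 / 6.3 x 10^-5 = 1.59e-10.
[H^+] = sqrt(Ka x [(CH3)3NH+]) = sqrt(1.59e-10 x 0.05845) = 3.05e-6 M.
pH = -log(3.05e-6) = 5.52.

5.52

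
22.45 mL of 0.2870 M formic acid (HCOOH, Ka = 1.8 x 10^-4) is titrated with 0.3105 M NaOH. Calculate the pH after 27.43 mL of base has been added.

12.62

n(acid) = 0.2870 x 0.02245 = 0.006443 mol; n(NaOH) added = 0.3105 x 0.02743 = 0.008517 mol.
Base is in excess by 0.008517 - 0.006443 = 0.002074 mol in a total volume of 0.04988 L.
[OH^-] = 0.002074/0.04988 = 0.04158 M, so pOH = 1.38 and pH = 14.00 - 1.38 = 12.62.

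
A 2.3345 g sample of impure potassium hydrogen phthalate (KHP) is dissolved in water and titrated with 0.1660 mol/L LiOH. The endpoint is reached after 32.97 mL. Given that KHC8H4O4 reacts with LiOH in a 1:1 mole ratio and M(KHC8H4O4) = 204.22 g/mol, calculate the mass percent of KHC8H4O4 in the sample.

n(LiOH) = 0.1660 x 0.03297 = 0.005473 mol.
n(KHC8H4O4) = 0.005473 / 1 = 0.005473 mol.
mass of KHC8H4O4 = 0.005473 x 204.22 = 1.118 g.
% purity = 1.118 / 2.3345 x 100 = 47.9%.

47.9%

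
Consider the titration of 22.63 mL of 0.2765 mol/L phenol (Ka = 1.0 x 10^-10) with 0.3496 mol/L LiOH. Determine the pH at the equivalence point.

11.59

n(C6H5OH) = 0.2765 x 0.02263 = 0.006257 mol; V(LiOH) at equivalence = 0.006257/0.3496 = 0.01790 L.
At equivalence all the acid is converted to C6H5O-; total volume = 0.02263 + 0.01790 = 0.04053 L, so [C6H5O-] = 0.006257/0.04053 = 0.1544 M.
Kb = Kw/Ka = 1.0e-14 / 1.0 x 10^-10 = 0.000100.
[OH^-] = sqrt(Kb x [C6H5O-]) = sqrt(0.000100 x 0.1544) = 0.00393 M.
pOH = 2.41, so pH = 14.00 - 2.41 = 11.59.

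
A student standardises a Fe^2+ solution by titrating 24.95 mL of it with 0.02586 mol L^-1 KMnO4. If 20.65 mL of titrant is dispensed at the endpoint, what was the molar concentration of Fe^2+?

n(KMnO4) = 0.02586 x 0.02065 = 0.0005340 mol.
From the balanced equation, 1 mol KMnO4 reacts with 5 mol Fe^2+, so n(Fe^2+) = 0.0005340 x 5/1 = 0.002670 mol.
[Fe^2+] = 0.002670 / 0.02495 L = 0.107 M.

0.107 M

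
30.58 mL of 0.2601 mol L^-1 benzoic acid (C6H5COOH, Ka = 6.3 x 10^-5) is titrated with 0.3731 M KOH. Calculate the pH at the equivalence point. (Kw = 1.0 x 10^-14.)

8.69

n(C6H5COOH) = 0.2601 x 0.03058 = 0.007954 mol; V(KOH) at equivalence = 0.007954/0.3731 = 0.02132 L.
At equivalence all the acid is converted to C6H5COO-; total volume = 0.03058 + 0.02132 = 0.05190 L, so [C6H5COO-] = 0.007954/0.05190 = 0.1533 M.
Kb = Kw/Ka = 1.0e-14 / 6.3 x 10^-5 = 1.59e-10.
[OH^-] = sqrt(Kb x [C6H5COO-]) = sqrt(1.59e-10 x 0.1533) = 4.93e-6 M.
pOH = 5.31, so pH = 14.00 - 5.31 = 8.69.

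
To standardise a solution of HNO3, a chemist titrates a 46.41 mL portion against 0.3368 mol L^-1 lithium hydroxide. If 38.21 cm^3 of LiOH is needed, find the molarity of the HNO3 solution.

n(LiOH) delivered = 0.3368 x 0.03821 = 0.01287 mol.
For a 1:1 reaction, n(HNO3) = 0.01287 mol.
[HNO3] = 0.01287 mol / 0.04641 L = 0.277 M.

0.277 M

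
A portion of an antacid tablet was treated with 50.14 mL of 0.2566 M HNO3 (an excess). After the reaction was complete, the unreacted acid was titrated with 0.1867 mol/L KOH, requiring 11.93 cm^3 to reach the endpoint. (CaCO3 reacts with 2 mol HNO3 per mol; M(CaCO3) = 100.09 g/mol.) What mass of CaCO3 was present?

Total n(HNO3) added = 0.2566 x 0.05014 = 0.01287 mol.
n(KOH) used = 0.1867 x 0.01193 = 0.002227 mol, which equals the excess n(HNO3).
So n(HNO3) consumed by the sample = 0.01287 - 0.002227 = 0.01064 mol.
n(CaCO3) = 0.01064 / 2 = 0.005319 mol.
mass = 0.005319 mol x 100.09 g/mol = 0.532 g.

0.532 g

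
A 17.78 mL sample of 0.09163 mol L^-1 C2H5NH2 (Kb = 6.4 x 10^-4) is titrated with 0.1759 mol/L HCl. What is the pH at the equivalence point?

6.01

n(C2H5NH2) = 0.09163 x 0.01778 = 0.001629 mol; V(HCl) at equivalence = 0.001629/0.1759 = 0.009262 L.
At equivalence the base is fully converted to C2H5NH3+; total volume = 0.02704 L, so [C2H5NH3+] = 0.001629/0.02704 = 0.06025 M.
Ka(C2H5NH3+) = Kw/Kb = 1.0e-14 / 6.4 x 10^-4 = 1.56e-11.
[H^+] = sqrt(Ka x [C2H5NH3+]) = sqrt(1.56e-11 x 0.06025) = 9.70e-7 M.
pH = -log(9.70e-7) = 6.01.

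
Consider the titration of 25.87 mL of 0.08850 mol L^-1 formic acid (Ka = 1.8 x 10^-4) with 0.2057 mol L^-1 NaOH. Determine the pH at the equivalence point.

n(HCOOH) = 0.08850 x 0.02587 = 0.002289 mol; V(NaOH) at equivalence = 0.002289/0.2057 = 0.01113 L.
At equivalence all the acid is converted to HCOO-; total volume = 0.02587 + 0.01113 = 0.03700 L, so [HCOO-] = 0.002289/0.03700 = 0.06188 M.
Kb = Kw/Ka = 1.0e-14 / 1.8 x 10^-4 = 5.56e-11.
[OH^-] = sqrt(Kb x [HCOO-]) = sqrt(5.56e-11 x 0.06188) = 1.85e-6 M.
pOH = 5.73, so pH = 14.00 - 5.73 = 8.27.

8.27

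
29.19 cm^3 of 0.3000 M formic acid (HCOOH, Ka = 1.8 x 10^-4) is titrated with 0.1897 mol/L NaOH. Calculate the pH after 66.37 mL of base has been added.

12.60

n(acid) = 0.3000 x 0.02919 = 0.008757 mol; n(NaOH) added = 0.1897 x 0.06637 = 0.01259 mol.
Base is in excess by 0.01259 - 0.008757 = 0.003833 mol in a total volume of 0.09556 L.
[OH^-] = 0.003833/0.09556 = 0.04011 M, so pOH = 1.40 and pH = 14.00 - 1.40 = 12.60.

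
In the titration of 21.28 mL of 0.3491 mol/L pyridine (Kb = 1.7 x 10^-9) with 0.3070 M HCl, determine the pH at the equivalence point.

n(C5H5N) = 0.3491 x 0.02128 = 0.007429 mol; V(HCl) at equivalence = 0.007429/0.3070 = 0.02420 L.
At equivalence the base is fully converted to C5H5NH+; total volume = 0.04548 L, so [C5H5NH+] = 0.007429/0.04548 = 0.1633 M.
Ka(C5H5NH+) = Kw/Kb = 1.0e-14 / 1.7 x 10^-9 = 5.88e-6.
[H^+] = sqrt(Ka x [C5H5NH+]) = sqrt(5.88e-6 x 0.1633) = 0.000980 M.
pH = -log(0.000980) = 3.01.

3.01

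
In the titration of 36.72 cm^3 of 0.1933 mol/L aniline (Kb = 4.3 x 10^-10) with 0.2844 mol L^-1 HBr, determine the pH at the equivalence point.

2.79

n(C6H5NH2) = 0.1933 x 0.03672 = 0.007098 mol; V(HBr) at equivalence = 0.007098/0.2844 = 0.02496 L.
At equivalence the base is fully converted to C6H5NH3+; total volume = 0.06168 L, so [C6H5NH3+] = 0.007098/0.06168 = 0.1151 M.
Ka(C6H5NH3+) = Kw/Kb = 1.0e-14 / 4.3 x 10^-10 = 2.33e-5.
[H^+] = sqrt(Ka x [C6H5NH3+]) = sqrt(2.33e-5 x 0.1151) = 0.00164 M.
pH = -log(0.00164) = 2.79.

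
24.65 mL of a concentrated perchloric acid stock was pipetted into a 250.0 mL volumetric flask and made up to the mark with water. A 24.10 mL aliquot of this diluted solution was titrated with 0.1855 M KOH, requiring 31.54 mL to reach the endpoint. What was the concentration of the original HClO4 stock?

2.46 M

n(KOH) = 0.1855 x 0.03154 = 0.005851 mol.
n(HClO4) in the aliquot = 0.005851 mol.
[diluted HClO4] = 0.005851 / 0.02410 = 0.2428 M.
Dilution factor = 250.0/24.65 = 10.14, so [stock] = 0.2428 x 10.14 = 2.46 M.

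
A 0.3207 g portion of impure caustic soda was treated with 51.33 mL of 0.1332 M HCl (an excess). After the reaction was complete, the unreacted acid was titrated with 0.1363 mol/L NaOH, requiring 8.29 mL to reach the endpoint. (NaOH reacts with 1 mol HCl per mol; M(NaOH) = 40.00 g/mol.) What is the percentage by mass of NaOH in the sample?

71.2%

Total n(HCl) added = 0.1332 x 0.05133 = 0.006837 mol.
n(NaOH) used = 0.1363 x 0.008290 = 0.001130 mol, which equals the excess n(HCl).
So n(HCl) consumed by the sample = 0.006837 - 0.001130 = 0.005707 mol.
n(NaOH) = 0.005707 / 1 = 0.005707 mol.
mass NaOH = 0.005707 x 40.00 = 0.2283 g, so %NaOH = 0.2283/0.3207 x 100 = 71.2%.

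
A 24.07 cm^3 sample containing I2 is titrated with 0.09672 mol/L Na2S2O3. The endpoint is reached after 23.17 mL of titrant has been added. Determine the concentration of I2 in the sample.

0.0466 M

n(Na2S2O3) = 0.09672 x 0.02317 = 0.002241 mol.
From the balanced equation, 2 mol Na2S2O3 reacts with 1 mol I2, so n(I2) = 0.002241 x 1/2 = 0.001121 mol.
[I2] = 0.001121 / 0.02407 L = 0.0466 M.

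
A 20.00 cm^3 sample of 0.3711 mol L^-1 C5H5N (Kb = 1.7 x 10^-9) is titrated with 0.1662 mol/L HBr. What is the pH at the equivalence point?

3.09

n(C5H5N) = 0.3711 x 0.02000 = 0.007422 mol; V(HBr) at equivalence = 0.007422/0.1662 = 0.04466 L.
At equivalence the base is fully converted to C5H5NH+; total volume = 0.06466 L, so [C5H5NH+] = 0.007422/0.06466 = 0.1148 M.
Ka(C5H5NH+) = Kw/Kb = 1.0e-14 / 1.7 x 10^-9 = 5.88e-6.
[H^+] = sqrt(Ka x [C5H5NH+]) = sqrt(5.88e-6 x 0.1148) = 0.000822 M.
pH = -log(0.000822) = 3.09.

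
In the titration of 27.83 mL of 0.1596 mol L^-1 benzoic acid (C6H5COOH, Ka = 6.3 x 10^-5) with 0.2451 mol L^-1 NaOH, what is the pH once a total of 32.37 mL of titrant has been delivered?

n(acid) = 0.1596 x 0.02783 = 0.004442 mol; n(NaOH) added = 0.2451 x 0.03237 = 0.007934 mol.
Base is in excess by 0.007934 - 0.004442 = 0.003492 mol in a total volume of 0.06020 L.
[OH^-] = 0.003492/0.06020 = 0.05801 M, so pOH = 1.24 and pH = 14.00 - 1.24 = 12.76.

12.76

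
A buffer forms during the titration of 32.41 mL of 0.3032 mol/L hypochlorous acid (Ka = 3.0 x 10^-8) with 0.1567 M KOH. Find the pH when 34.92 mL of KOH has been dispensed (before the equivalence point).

Initial n(HClO) = 0.3032 x 0.03241 = 0.009827 mol.
n(KOH) added = 0.1567 x 0.03492 = 0.005472 mol, converting that many moles of HClO to ClO-.
Remaining n(HClO) = 0.004355 mol; n(ClO-) = 0.005472 mol.
By Henderson-Hasselbalch, pH = pKa + log([A^-]/[HA]) = 7.52 + log(0.005472/0.004355) = 7.52 + (+0.10) = 7.62.

7.62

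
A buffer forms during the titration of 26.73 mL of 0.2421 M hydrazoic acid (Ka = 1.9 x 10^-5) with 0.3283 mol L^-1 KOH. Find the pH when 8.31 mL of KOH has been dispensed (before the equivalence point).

Initial n(HN3) = 0.2421 x 0.02673 = 0.006471 mol.
n(KOH) added = 0.3283 x 0.008310 = 0.002728 mol, converting that many moles of HN3 to N3-.
Remaining n(HN3) = 0.003743 mol; n(N3-) = 0.002728 mol.
By Henderson-Hasselbalch, pH = pKa + log([A^-]/[HA]) = 4.72 + log(0.002728/0.003743) = 4.72 + (-0.14) = 4.58.

4.58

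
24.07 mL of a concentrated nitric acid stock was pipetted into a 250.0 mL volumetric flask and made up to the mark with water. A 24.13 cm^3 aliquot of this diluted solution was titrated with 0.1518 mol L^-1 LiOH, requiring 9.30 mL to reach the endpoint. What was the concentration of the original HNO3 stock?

0.608 M

n(LiOH) = 0.1518 x 0.009300 = 0.001412 mol.
n(HNO3) in the aliquot = 0.001412 mol.
[diluted HNO3] = 0.001412 / 0.02413 = 0.05851 M.
Dilution factor = 250.0/24.07 = 10.39, so [stock] = 0.05851 x 10.39 = 0.608 M.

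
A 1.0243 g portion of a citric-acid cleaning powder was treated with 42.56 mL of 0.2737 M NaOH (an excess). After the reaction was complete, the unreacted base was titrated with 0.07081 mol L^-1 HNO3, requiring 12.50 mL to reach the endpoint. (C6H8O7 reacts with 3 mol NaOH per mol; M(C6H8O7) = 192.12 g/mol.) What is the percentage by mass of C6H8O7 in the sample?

67.3%

Total n(NaOH) added = 0.2737 x 0.04256 = 0.01165 mol.
n(HNO3) used = 0.07081 x 0.01250 = 0.0008851 mol, which equals the excess n(NaOH).
So n(NaOH) consumed by the sample = 0.01165 - 0.0008851 = 0.01076 mol.
n(C6H8O7) = 0.01076 / 3 = 0.003588 mol.
mass C6H8O7 = 0.003588 x 192.12 = 0.6893 g, so %C6H8O7 = 0.6893/1.0243 x 100 = 67.3%.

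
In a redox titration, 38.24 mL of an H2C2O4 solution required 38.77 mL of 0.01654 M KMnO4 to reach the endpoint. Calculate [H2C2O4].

n(KMnO4) = 0.01654 x 0.03877 = 0.0006413 mol.
From the balanced equation, 2 mol KMnO4 reacts with 5 mol H2C2O4, so n(H2C2O4) = 0.0006413 x 5/2 = 0.001603 mol.
[H2C2O4] = 0.001603 / 0.03824 L = 0.0419 M.

0.0419 M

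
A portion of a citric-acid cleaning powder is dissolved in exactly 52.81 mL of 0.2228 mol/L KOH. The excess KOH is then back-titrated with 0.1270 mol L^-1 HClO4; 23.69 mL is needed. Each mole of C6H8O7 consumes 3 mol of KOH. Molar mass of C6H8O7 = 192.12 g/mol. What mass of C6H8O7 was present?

0.561 g

Total n(KOH) added = 0.2228 x 0.05281 = 0.01177 mol.
n(HClO4) used = 0.1270 x 0.02369 = 0.003009 mol, which equals the excess n(KOH).
So n(KOH) consumed by the sample = 0.01177 - 0.003009 = 0.008757 mol.
n(C6H8O7) = 0.008757 / 3 = 0.002919 mol.
mass = 0.002919 mol x 192.12 g/mol = 0.561 g.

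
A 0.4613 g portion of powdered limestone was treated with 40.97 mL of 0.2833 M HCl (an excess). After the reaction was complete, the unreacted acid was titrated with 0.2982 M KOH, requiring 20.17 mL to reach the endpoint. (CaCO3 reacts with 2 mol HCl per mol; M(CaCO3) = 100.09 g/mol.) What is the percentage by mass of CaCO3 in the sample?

60.7%

Total n(HCl) added = 0.2833 x 0.04097 = 0.01161 mol.
n(KOH) used = 0.2982 x 0.02017 = 0.006015 mol, which equals the excess n(HCl).
So n(HCl) consumed by the sample = 0.01161 - 0.006015 = 0.005592 mol.
n(CaCO3) = 0.005592 / 2 = 0.002796 mol.
mass CaCO3 = 0.002796 x 100.09 = 0.2799 g, so %CaCO3 = 0.2799/0.4613 x 100 = 60.7%.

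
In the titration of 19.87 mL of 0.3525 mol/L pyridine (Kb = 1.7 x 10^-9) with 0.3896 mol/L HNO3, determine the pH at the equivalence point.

n(C5H5N) = 0.3525 x 0.01987 = 0.007004 mol; V(HNO3) at equivalence = 0.007004/0.3896 = 0.01798 L.
At equivalence the base is fully converted to C5H5NH+; total volume = 0.03785 L, so [C5H5NH+] = 0.007004/0.03785 = 0.1851 M.
Ka(C5H5NH+) = Kw/Kb = 1.0e-14 / 1.7 x 10^-9 = 5.88e-6.
[H^+] = sqrt(Ka x [C5H5NH+]) = sqrt(5.88e-6 x 0.1851) = 0.00104 M.
pH = -log(0.00104) = 2.98.

2.98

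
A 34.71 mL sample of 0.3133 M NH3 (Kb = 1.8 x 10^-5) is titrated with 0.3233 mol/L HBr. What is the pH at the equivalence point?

n(NH3) = 0.3133 x 0.03471 = 0.01087 mol; V(HBr) at equivalence = 0.01087/0.3233 = 0.03364 L.
At equivalence the base is fully converted to NH4+; total volume = 0.06835 L, so [NH4+] = 0.01087/0.06835 = 0.1591 M.
Ka(NH4+) = Kw/Kb = 1.0e-14 / 1.8 x 10^-5 = 5.56e-10.
[H^+] = sqrt(Ka x [NH4+]) = sqrt(5.56e-10 x 0.1591) = 9.40e-6 M.
pH = -log(9.40e-6) = 5.03.

5.03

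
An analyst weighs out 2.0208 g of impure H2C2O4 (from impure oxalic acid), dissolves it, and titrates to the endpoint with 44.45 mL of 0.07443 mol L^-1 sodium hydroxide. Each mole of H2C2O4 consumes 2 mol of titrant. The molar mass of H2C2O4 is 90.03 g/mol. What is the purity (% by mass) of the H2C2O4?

n(NaOH) = 0.07443 x 0.04445 = 0.003308 mol.
n(H2C2O4) = 0.003308 / 2 = 0.001654 mol.
mass of H2C2O4 = 0.001654 x 90.03 = 0.1489 g.
% purity = 0.1489 / 2.0208 x 100 = 7.37%.

7.37%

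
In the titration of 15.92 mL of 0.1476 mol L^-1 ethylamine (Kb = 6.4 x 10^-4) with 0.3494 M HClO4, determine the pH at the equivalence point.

5.90

n(C2H5NH2) = 0.1476 x 0.01592 = 0.002350 mol; V(HClO4) at equivalence = 0.002350/0.3494 = 0.006725 L.
At equivalence the base is fully converted to C2H5NH3+; total volume = 0.02265 L, so [C2H5NH3+] = 0.002350/0.02265 = 0.1038 M.
Ka(C2H5NH3+) = Kw/Kb = 1.0e-14 / 6.4 x 10^-4 = 1.56e-11.
[H^+] = sqrt(Ka x [C2H5NH3+]) = sqrt(1.56e-11 x 0.1038) = 1.27e-6 M.
pH = -log(1.27e-6) = 5.90.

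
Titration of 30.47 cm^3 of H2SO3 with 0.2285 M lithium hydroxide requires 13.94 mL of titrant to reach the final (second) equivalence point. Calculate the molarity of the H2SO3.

n(LiOH) = 0.2285 x 0.01394 = 0.003185 mol.
At the final (second) equivalence point, 2 mol OH^- react per mol H2SO3, so n(H2SO3) = 0.003185 / 2 = 0.001593 mol.
[H2SO3] = 0.001593 / 0.03047 L = 0.0523 M.

0.0523 M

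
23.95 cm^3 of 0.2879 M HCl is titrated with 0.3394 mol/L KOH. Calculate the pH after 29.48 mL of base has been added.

12.77

n(acid) = 0.2879 x 0.02395 = 0.006895 mol; n(KOH) added = 0.3394 x 0.02948 = 0.01001 mol.
Base is in excess by 0.01001 - 0.006895 = 0.003110 mol in a total volume of 0.05343 L.
[OH^-] = 0.003110/0.05343 = 0.05821 M, so pOH = 1.23 and pH = 14.00 - 1.23 = 12.77.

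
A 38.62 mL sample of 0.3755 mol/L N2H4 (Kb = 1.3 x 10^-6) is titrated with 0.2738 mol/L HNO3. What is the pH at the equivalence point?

4.46

n(N2H4) = 0.3755 x 0.03862 = 0.01450 mol; V(HNO3) at equivalence = 0.01450/0.2738 = 0.05296 L.
At equivalence the base is fully converted to N2H5+; total volume = 0.09158 L, so [N2H5+] = 0.01450/0.09158 = 0.1583 M.
Ka(N2H5+) = Kw/Kb = 1.0e-14 / 1.3 x 10^-6 = 7.69e-9.
[H^+] = sqrt(Ka x [N2H5+]) = sqrt(7.69e-9 x 0.1583) = 3.49e-5 M.
pH = -log(3.49e-5) = 4.46.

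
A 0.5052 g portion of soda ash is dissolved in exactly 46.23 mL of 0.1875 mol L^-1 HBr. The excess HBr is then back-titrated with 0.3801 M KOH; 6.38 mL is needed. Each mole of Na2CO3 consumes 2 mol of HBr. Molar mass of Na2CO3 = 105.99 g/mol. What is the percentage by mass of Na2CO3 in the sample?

Total n(HBr) added = 0.1875 x 0.04623 = 0.008668 mol.
n(KOH) used = 0.3801 x 0.006380 = 0.002425 mol, which equals the excess n(HBr).
So n(HBr) consumed by the sample = 0.008668 - 0.002425 = 0.006243 mol.
n(Na2CO3) = 0.006243 / 2 = 0.003122 mol.
mass Na2CO3 = 0.003122 x 105.99 = 0.3309 g, so %Na2CO3 = 0.3309/0.5052 x 100 = 65.5%.

65.5%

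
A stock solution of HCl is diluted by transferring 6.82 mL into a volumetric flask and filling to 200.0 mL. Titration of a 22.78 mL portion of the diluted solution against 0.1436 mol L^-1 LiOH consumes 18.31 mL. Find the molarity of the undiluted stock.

3.38 M

n(LiOH) = 0.1436 x 0.01831 = 0.002629 mol.
n(HCl) in the aliquot = 0.002629 mol.
[diluted HCl] = 0.002629 / 0.02278 = 0.1154 M.
Dilution factor = 200.0/6.820 = 29.33, so [stock] = 0.1154 x 29.33 = 3.38 M.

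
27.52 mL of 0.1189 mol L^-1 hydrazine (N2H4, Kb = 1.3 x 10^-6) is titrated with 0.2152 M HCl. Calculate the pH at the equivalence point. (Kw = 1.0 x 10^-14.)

n(N2H4) = 0.1189 x 0.02752 = 0.003272 mol; V(HCl) at equivalence = 0.003272/0.2152 = 0.01521 L.
At equivalence the base is fully converted to N2H5+; total volume = 0.04273 L, so [N2H5+] = 0.003272/0.04273 = 0.07659 M.
Ka(N2H5+) = Kw/Kb = 1.0e-14 / 1.3 x 10^-6 = 7.69e-9.
[H^+] = sqrt(Ka x [N2H5+]) = sqrt(7.69e-9 x 0.07659) = 2.43e-5 M.
pH = -log(2.43e-5) = 4.61.

4.61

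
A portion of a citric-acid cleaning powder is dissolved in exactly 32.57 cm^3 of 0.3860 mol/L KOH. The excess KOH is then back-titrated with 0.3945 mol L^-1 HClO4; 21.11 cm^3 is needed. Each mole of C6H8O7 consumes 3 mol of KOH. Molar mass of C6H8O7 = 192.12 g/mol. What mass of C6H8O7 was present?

0.272 g

Total n(KOH) added = 0.3860 x 0.03257 = 0.01257 mol.
n(HClO4) used = 0.3945 x 0.02111 = 0.008328 mol, which equals the excess n(KOH).
So n(KOH) consumed by the sample = 0.01257 - 0.008328 = 0.004244 mol.
n(C6H8O7) = 0.004244 / 3 = 0.001415 mol.
mass = 0.001415 mol x 192.12 g/mol = 0.272 g.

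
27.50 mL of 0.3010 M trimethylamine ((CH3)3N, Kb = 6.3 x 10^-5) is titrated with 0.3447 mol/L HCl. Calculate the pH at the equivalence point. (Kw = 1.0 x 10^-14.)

5.30

n((CH3)3N) = 0.3010 x 0.02750 = 0.008278 mol; V(HCl) at equivalence = 0.008278/0.3447 = 0.02401 L.
At equivalence the base is fully converted to (CH3)3NH+; total volume = 0.05151 L, so [(CH3)3NH+] = 0.008278/0.05151 = 0.1607 M.
Ka((CH3)3NH+) = Kw/Kb = 1.0e-14 / 6.3 x 10^-5 = 1.59e-10.
[H^+] = sqrt(Ka x [(CH3)3NH+]) = sqrt(1.59e-10 x 0.1607) = 5.05e-6 M.
pH = -log(5.05e-6) = 5.30.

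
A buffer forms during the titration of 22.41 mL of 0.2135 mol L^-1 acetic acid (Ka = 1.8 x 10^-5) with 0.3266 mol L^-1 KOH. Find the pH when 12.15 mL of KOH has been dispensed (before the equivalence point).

Initial n(CH3COOH) = 0.2135 x 0.02241 = 0.004785 mol.
n(KOH) added = 0.3266 x 0.01215 = 0.003968 mol, converting that many moles of CH3COOH to CH3COO-.
Remaining n(CH3COOH) = 0.0008163 mol; n(CH3COO-) = 0.003968 mol.
By Henderson-Hasselbalch, pH = pKa + log([A^-]/[HA]) = 4.74 + log(0.003968/0.0008163) = 4.74 + (+0.69) = 5.43.

5.43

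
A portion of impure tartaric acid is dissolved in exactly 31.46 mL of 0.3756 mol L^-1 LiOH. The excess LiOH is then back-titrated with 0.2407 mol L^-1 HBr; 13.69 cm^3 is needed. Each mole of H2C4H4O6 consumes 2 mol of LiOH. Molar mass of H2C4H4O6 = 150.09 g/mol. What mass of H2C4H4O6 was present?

0.639 g

Total n(LiOH) added = 0.3756 x 0.03146 = 0.01182 mol.
n(HBr) used = 0.2407 x 0.01369 = 0.003295 mol, which equals the excess n(LiOH).
So n(LiOH) consumed by the sample = 0.01182 - 0.003295 = 0.008521 mol.
n(H2C4H4O6) = 0.008521 / 2 = 0.004261 mol.
mass = 0.004261 mol x 150.09 g/mol = 0.639 g.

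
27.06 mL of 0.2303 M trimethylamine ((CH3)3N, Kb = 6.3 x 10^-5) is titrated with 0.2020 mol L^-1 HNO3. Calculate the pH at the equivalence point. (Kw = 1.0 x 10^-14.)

5.38

n((CH3)3N) = 0.2303 x 0.02706 = 0.006232 mol; V(HNO3) at equivalence = 0.006232/0.2020 = 0.03085 L.
At equivalence the base is fully converted to (CH3)3NH+; total volume = 0.05791 L, so [(CH3)3NH+] = 0.006232/0.05791 = 0.1076 M.
Ka((CH3)3NH+) = Kw/Kb = 1.0e-14 / 6.3 x 10^-5 = 1.59e-10.
[H^+] = sqrt(Ka x [(CH3)3NH+]) = sqrt(1.59e-10 x 0.1076) = 4.13e-6 M.
pH = -log(4.13e-6) = 5.38.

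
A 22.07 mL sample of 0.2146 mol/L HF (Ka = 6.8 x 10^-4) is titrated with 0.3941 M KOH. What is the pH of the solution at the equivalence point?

8.16

n(HF) = 0.2146 x 0.02207 = 0.004736 mol; V(KOH) at equivalence = 0.004736/0.3941 = 0.01202 L.
At equivalence all the acid is converted to F-; total volume = 0.02207 + 0.01202 = 0.03409 L, so [F-] = 0.004736/0.03409 = 0.1389 M.
Kb = Kw/Ka = 1.0e-14 / 6.8 x 10^-4 = 1.47e-11.
[OH^-] = sqrt(Kb x [F-]) = sqrt(1.47e-11 x 0.1389) = 1.43e-6 M.
pOH = 5.84, so pH = 14.00 - 5.84 = 8.16.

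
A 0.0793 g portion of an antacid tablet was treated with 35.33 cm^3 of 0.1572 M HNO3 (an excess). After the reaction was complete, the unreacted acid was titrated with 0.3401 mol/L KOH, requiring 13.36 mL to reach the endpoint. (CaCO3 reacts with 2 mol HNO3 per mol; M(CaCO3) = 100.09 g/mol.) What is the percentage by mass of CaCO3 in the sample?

Total n(HNO3) added = 0.1572 x 0.03533 = 0.005554 mol.
n(KOH) used = 0.3401 x 0.01336 = 0.004544 mol, which equals the excess n(HNO3).
So n(HNO3) consumed by the sample = 0.005554 - 0.004544 = 0.001010 mol.
n(CaCO3) = 0.001010 / 2 = 0.0005051 mol.
mass CaCO3 = 0.0005051 x 100.09 = 0.05055 g, so %CaCO3 = 0.05055/0.0793 x 100 = 63.7%.

63.7%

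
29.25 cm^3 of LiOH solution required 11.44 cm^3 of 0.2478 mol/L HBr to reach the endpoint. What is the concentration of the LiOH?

0.0969 M

n(HBr) delivered = 0.2478 x 0.01144 = 0.002835 mol.
For a 1:1 reaction, n(LiOH) = 0.002835 mol.
[LiOH] = 0.002835 mol / 0.02925 L = 0.0969 M.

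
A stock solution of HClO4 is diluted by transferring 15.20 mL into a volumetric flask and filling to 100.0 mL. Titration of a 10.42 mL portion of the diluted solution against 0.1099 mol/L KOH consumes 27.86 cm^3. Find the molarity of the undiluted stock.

n(KOH) = 0.1099 x 0.02786 = 0.003062 mol.
n(HClO4) in the aliquot = 0.003062 mol.
[diluted HClO4] = 0.003062 / 0.01042 = 0.2938 M.
Dilution factor = 100.0/15.20 = 6.579, so [stock] = 0.2938 x 6.579 = 1.93 M.

1.93 M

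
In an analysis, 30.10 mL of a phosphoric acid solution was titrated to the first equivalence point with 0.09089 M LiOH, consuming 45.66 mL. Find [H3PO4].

n(LiOH) = 0.09089 x 0.04566 = 0.004150 mol.
At the first equivalence point, 1 mol OH^- react per mol H3PO4, so n(H3PO4) = 0.004150 / 1 = 0.004150 mol.
[H3PO4] = 0.004150 / 0.03010 L = 0.138 M.

0.138 M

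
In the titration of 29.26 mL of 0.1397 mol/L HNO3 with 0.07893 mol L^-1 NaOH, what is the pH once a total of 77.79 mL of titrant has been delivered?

n(acid) = 0.1397 x 0.02926 = 0.004088 mol; n(NaOH) added = 0.07893 x 0.07779 = 0.006140 mol.
Base is in excess by 0.006140 - 0.004088 = 0.002052 mol in a total volume of 0.1071 L.
[OH^-] = 0.002052/0.1071 = 0.01917 M, so pOH = 1.72 and pH = 14.00 - 1.72 = 12.28.

12.28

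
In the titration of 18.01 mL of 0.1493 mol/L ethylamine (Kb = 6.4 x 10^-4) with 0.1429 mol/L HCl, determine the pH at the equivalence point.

5.97

n(C2H5NH2) = 0.1493 x 0.01801 = 0.002689 mol; V(HCl) at equivalence = 0.002689/0.1429 = 0.01882 L.
At equivalence the base is fully converted to C2H5NH3+; total volume = 0.03683 L, so [C2H5NH3+] = 0.002689/0.03683 = 0.07301 M.
Ka(C2H5NH3+) = Kw/Kb = 1.0e-14 / 6.4 x 10^-4 = 1.56e-11.
[H^+] = sqrt(Ka x [C2H5NH3+]) = sqrt(1.56e-11 x 0.07301) = 1.07e-6 M.
pH = -log(1.07e-6) = 5.97.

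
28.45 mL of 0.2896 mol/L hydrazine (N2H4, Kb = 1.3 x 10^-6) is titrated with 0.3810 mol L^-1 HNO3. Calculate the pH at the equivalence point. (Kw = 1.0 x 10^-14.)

n(N2H4) = 0.2896 x 0.02845 = 0.008239 mol; V(HNO3) at equivalence = 0.008239/0.3810 = 0.02162 L.
At equivalence the base is fully converted to N2H5+; total volume = 0.05007 L, so [N2H5+] = 0.008239/0.05007 = 0.1645 M.
Ka(N2H5+) = Kw/Kb = 1.0e-14 / 1.3 x 10^-6 = 7.69e-9.
[H^+] = sqrt(Ka x [N2H5+]) = sqrt(7.69e-9 x 0.1645) = 3.56e-5 M.
pH = -log(3.56e-5) = 4.45.

4.45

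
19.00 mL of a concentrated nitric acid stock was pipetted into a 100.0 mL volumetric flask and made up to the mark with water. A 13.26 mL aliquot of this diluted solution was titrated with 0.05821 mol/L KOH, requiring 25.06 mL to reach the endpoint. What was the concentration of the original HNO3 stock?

0.579 M

n(KOH) = 0.05821 x 0.02506 = 0.001459 mol.
n(HNO3) in the aliquot = 0.001459 mol.
[diluted HNO3] = 0.001459 / 0.01326 = 0.1100 M.
Dilution factor = 100.0/19.00 = 5.263, so [stock] = 0.1100 x 5.263 = 0.579 M.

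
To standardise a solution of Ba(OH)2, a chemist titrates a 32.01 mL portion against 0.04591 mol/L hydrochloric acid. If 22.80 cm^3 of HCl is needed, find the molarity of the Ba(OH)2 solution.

n(HCl) delivered = 0.04591 x 0.02280 = 0.001047 mol.
The reaction is 1 Ba(OH)2 + 2 HCl, so n(Ba(OH)2) = 0.001047 x 1/2 = 0.0005234 mol.
[Ba(OH)2] = 0.0005234 mol / 0.03201 L = 0.0164 M.

0.0164 M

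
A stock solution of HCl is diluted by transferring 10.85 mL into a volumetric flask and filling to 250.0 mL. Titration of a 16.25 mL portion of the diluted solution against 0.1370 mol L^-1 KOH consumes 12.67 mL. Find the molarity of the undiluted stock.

2.46 M

n(KOH) = 0.1370 x 0.01267 = 0.001736 mol.
n(HCl) in the aliquot = 0.001736 mol.
[diluted HCl] = 0.001736 / 0.01625 = 0.1068 M.
Dilution factor = 250.0/10.85 = 23.04, so [stock] = 0.1068 x 23.04 = 2.46 M.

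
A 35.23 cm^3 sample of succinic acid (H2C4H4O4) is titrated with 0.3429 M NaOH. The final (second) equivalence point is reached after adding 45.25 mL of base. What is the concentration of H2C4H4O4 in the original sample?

n(NaOH) = 0.3429 x 0.04525 = 0.01552 mol.
At the final (second) equivalence point, 2 mol OH^- react per mol H2C4H4O4, so n(H2C4H4O4) = 0.01552 / 2 = 0.007758 mol.
[H2C4H4O4] = 0.007758 / 0.03523 L = 0.220 M.

0.220 M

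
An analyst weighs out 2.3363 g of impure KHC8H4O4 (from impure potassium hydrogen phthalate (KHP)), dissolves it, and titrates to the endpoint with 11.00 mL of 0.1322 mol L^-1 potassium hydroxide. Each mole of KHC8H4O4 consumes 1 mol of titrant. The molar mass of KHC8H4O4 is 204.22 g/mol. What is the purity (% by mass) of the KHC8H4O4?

12.7%

n(KOH) = 0.1322 x 0.01100 = 0.001454 mol.
n(KHC8H4O4) = 0.001454 / 1 = 0.001454 mol.
mass of KHC8H4O4 = 0.001454 x 204.22 = 0.2970 g.
% purity = 0.2970 / 2.3363 x 100 = 12.7%.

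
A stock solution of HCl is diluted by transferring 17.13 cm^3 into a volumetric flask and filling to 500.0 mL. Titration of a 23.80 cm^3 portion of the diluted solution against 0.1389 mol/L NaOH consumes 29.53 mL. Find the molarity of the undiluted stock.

5.03 M

n(NaOH) = 0.1389 x 0.02953 = 0.004102 mol.
n(HCl) in the aliquot = 0.004102 mol.
[diluted HCl] = 0.004102 / 0.02380 = 0.1723 M.
Dilution factor = 500.0/17.13 = 29.19, so [stock] = 0.1723 x 29.19 = 5.03 M.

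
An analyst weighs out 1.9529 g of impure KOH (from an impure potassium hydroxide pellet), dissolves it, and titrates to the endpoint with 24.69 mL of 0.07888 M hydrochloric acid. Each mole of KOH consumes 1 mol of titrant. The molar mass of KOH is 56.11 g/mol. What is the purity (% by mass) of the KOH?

5.60%

n(HCl) = 0.07888 x 0.02469 = 0.001948 mol.
n(KOH) = 0.001948 / 1 = 0.001948 mol.
mass of KOH = 0.001948 x 56.11 = 0.1093 g.
% purity = 0.1093 / 1.9529 x 100 = 5.60%.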